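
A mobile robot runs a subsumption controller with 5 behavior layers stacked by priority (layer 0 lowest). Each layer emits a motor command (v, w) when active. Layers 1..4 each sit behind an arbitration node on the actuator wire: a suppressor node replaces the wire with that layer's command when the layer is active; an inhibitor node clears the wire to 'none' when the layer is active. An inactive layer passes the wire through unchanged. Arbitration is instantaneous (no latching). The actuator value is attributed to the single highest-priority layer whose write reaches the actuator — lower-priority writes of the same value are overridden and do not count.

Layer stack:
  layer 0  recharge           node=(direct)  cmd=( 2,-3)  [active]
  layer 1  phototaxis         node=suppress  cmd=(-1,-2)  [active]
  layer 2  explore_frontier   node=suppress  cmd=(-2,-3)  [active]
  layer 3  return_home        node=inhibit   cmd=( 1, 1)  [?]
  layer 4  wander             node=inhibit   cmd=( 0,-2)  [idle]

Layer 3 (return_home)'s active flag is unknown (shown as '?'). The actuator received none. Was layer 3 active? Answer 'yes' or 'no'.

yes

If layer 3 is active=yes:
  actuator would be none
If layer 3 is active=no:
  actuator would be (-2, -3)
Observed none, so layer 3 was active.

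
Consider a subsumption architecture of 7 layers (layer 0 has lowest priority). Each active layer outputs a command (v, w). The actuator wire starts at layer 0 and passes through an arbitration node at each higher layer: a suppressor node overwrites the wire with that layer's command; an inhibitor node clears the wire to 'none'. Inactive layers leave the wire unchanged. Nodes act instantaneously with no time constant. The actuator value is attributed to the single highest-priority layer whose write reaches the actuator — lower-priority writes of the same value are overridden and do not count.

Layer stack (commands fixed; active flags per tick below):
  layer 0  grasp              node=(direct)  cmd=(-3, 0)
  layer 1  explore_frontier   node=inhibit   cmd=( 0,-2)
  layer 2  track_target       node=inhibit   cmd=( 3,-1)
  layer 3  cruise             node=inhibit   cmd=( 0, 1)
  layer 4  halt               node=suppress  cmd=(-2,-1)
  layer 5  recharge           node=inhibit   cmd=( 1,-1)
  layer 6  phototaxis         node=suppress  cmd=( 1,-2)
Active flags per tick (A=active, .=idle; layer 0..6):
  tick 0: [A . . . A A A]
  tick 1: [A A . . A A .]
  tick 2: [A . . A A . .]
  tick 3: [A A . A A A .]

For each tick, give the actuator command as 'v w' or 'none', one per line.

tick 0:
  L0 grasp: active, feeds wire = (-3, 0)
  L1 explore_frontier: idle → wire stays (-3, 0)
  L2 track_target: idle → wire stays (-3, 0)
  L3 cruise: idle → wire stays (-3, 0)
  L4 halt: active, suppressor → wire = (-2, -1)
  L5 recharge: active, inhibitor → wire = none
  L6 phototaxis: active, suppressor → wire = (1, -2)
  actuator = (1, -2)
tick 1:
  L0 grasp: active, feeds wire = (-3, 0)
  L1 explore_frontier: active, inhibitor → wire = none
  L2 track_target: idle → wire stays none
  L3 cruise: idle → wire stays none
  L4 halt: active, suppressor → wire = (-2, -1)
  L5 recharge: active, inhibitor → wire = none
  L6 phototaxis: idle → wire stays none
  actuator = none
tick 2:
  L0 grasp: active, feeds wire = (-3, 0)
  L1 explore_frontier: idle → wire stays (-3, 0)
  L2 track_target: idle → wire stays (-3, 0)
  L3 cruise: active, inhibitor → wire = none
  L4 halt: active, suppressor → wire = (-2, -1)
  L5 recharge: idle → wire stays (-2, -1)
  L6 phototaxis: idle → wire stays (-2, -1)
  actuator = (-2, -1)
tick 3:
  L0 grasp: active, feeds wire = (-3, 0)
  L1 explore_frontier: active, inhibitor → wire = none
  L2 track_target: idle → wire stays none
  L3 cruise: active, inhibitor → wire = none
  L4 halt: active, suppressor → wire = (-2, -1)
  L5 recharge: active, inhibitor → wire = none
  L6 phototaxis: idle → wire stays none
  actuator = none

1 -2
none
-2 -1
none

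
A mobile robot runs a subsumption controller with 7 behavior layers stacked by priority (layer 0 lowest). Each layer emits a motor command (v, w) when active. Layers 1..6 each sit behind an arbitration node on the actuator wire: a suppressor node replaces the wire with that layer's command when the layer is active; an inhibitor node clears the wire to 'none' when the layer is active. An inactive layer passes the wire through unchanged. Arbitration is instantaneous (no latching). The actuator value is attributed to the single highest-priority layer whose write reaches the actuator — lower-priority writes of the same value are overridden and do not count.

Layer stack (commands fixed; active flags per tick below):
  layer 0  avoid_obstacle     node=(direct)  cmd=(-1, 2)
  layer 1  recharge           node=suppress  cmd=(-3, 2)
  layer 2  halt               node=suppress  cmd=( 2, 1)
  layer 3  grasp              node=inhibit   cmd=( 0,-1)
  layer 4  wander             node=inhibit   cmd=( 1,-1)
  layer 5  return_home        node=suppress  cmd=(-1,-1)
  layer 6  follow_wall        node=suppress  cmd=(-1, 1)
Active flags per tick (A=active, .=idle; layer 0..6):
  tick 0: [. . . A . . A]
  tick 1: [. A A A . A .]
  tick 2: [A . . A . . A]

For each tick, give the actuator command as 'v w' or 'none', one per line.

tick 0:
  [0] avoid_obstacle off; wire := none
  [1] recharge off; pass none
  [2] halt off; pass none
  [3] grasp on (inhibit); wire := none
  [4] wander off; pass none
  [5] return_home off; pass none
  [6] follow_wall on (suppress); wire := (-1, 1)
  output (-1, 1)
tick 1:
  [0] avoid_obstacle off; wire := none
  [1] recharge on (suppress); wire := (-3, 2)
  [2] halt on (suppress); wire := (2, 1)
  [3] grasp on (inhibit); wire := none
  [4] wander off; pass none
  [5] return_home on (suppress); wire := (-1, -1)
  [6] follow_wall off; pass (-1, -1)
  output (-1, -1)
tick 2:
  [0] avoid_obstacle on; wire := (-1, 2)
  [1] recharge off; pass (-1, 2)
  [2] halt off; pass (-1, 2)
  [3] grasp on (inhibit); wire := none
  [4] wander off; pass none
  [5] return_home off; pass none
  [6] follow_wall on (suppress); wire := (-1, 1)
  output (-1, 1)

-1 1
-1 -1
-1 1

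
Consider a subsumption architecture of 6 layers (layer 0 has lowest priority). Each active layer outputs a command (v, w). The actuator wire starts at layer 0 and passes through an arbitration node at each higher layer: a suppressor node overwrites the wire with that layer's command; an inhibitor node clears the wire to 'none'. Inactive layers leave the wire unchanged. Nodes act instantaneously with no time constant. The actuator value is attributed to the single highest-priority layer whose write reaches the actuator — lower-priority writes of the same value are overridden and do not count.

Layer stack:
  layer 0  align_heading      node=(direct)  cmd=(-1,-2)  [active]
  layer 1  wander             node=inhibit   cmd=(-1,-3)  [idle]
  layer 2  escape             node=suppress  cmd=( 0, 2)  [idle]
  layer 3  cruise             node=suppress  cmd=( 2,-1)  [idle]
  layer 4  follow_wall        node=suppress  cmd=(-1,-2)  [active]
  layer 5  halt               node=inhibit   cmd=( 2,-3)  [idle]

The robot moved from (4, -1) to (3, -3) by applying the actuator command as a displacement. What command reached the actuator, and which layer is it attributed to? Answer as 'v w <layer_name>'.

-1 -2 follow_wall

displacement = (3, -3) − (4, -1) = (-1, -2)
L0 align_heading: active, feeds wire = (-1, -2)
L1 wander: idle → wire stays (-1, -2)
L2 escape: idle → wire stays (-1, -2)
L3 cruise: idle → wire stays (-1, -2)
L4 follow_wall: active, suppressor → wire = (-1, -2)
L5 halt: idle → wire stays (-1, -2)
actuator = (-1, -2) — from layer 4 (follow_wall)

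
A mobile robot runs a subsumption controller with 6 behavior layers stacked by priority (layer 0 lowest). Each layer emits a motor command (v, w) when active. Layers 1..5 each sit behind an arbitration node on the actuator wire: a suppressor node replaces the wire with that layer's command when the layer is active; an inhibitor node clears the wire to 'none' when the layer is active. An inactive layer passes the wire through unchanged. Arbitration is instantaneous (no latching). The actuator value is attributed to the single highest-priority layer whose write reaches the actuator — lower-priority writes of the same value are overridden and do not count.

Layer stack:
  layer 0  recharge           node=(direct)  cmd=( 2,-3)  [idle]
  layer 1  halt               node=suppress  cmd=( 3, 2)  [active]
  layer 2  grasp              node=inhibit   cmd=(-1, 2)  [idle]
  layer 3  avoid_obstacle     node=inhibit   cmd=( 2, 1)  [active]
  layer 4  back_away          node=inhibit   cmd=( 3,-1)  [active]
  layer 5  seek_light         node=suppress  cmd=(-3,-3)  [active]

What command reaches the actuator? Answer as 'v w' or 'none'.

L0 recharge: idle → wire = none
L1 halt: active, suppressor → wire = (3, 2)
L2 grasp: idle → wire stays (3, 2)
L3 avoid_obstacle: active, inhibitor → wire = none
L4 back_away: active, inhibitor → wire = none
L5 seek_light: active, suppressor → wire = (-3, -3)
actuator = (-3, -3)

-3 -3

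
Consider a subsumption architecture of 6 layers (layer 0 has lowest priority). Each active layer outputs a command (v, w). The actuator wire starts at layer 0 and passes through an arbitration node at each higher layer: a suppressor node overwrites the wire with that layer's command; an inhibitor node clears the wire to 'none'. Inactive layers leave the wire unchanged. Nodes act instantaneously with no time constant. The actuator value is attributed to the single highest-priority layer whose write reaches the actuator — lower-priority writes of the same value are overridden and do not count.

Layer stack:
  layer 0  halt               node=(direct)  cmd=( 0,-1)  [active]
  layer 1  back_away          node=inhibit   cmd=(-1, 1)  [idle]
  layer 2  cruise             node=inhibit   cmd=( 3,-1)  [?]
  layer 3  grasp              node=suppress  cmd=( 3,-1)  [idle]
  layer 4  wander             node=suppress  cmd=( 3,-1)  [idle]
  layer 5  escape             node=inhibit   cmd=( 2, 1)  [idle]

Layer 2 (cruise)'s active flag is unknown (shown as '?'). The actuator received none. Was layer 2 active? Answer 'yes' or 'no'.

yes

If layer 2 is active=yes:
  actuator would be none
If layer 2 is active=no:
  actuator would be (0, -1)
Observed none, so layer 2 was active.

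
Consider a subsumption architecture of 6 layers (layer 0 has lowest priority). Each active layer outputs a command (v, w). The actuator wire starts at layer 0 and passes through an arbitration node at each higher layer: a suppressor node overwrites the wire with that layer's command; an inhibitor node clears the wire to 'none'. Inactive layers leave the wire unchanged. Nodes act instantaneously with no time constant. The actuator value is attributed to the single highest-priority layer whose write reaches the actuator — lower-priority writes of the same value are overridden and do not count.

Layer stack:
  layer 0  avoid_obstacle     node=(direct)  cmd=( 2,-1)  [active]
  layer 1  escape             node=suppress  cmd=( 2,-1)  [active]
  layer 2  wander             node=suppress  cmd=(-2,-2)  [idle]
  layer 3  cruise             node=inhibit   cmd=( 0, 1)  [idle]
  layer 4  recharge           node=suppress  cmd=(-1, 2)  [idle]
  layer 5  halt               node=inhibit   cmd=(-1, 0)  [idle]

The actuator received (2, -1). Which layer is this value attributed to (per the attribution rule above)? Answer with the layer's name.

L0 avoid_obstacle: active, feeds wire = (2, -1)
L1 escape: active, suppressor → wire = (2, -1)
L2 wander: idle → wire stays (2, -1)
L3 cruise: idle → wire stays (2, -1)
L4 recharge: idle → wire stays (2, -1)
L5 halt: idle → wire stays (2, -1)
actuator = (2, -1)
last writer: layer 1 = escape

escape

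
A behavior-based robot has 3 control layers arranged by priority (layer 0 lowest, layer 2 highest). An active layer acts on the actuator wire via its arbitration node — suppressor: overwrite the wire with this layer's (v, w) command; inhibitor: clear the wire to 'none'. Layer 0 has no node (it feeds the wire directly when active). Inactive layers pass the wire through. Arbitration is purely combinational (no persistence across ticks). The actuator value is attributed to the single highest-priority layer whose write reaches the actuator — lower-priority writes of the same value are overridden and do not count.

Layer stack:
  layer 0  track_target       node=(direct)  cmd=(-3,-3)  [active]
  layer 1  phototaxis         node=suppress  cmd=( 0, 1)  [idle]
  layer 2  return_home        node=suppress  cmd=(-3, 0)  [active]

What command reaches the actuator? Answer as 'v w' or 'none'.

-3 0

L0 track_target: active, feeds wire = (-3, -3)
L1 phototaxis: idle → wire stays (-3, -3)
L2 return_home: active, suppressor → wire = (-3, 0)
actuator = (-3, 0)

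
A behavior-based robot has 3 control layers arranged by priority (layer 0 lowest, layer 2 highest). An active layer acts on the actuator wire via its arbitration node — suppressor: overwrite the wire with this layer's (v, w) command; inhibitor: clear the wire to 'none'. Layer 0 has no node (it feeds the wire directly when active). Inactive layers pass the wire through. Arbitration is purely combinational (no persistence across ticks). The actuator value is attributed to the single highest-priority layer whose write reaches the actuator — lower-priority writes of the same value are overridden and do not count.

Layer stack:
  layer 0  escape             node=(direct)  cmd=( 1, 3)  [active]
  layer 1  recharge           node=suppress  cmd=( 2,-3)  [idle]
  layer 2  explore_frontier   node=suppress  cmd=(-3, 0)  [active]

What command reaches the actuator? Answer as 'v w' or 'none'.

-3 0

layer 0 (escape) active — direct: (1, 3)
layer 1 (recharge) idle — unchanged: (1, 3)
layer 2 (explore_frontier) active — suppresses: (-3, 0)
→ actuator (-3, 0)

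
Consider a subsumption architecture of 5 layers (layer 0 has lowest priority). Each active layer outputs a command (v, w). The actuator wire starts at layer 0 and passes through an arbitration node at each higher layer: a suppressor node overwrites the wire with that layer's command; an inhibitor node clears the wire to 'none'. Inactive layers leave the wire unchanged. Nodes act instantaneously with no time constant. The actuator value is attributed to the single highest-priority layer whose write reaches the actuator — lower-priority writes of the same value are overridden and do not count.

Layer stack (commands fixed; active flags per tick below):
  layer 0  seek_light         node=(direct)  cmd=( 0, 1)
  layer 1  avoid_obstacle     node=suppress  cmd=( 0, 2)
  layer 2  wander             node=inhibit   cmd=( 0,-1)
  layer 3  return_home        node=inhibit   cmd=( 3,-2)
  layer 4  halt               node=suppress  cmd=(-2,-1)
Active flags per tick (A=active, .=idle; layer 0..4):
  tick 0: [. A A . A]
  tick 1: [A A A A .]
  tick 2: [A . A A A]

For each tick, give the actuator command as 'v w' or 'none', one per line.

-2 -1
none
-2 -1

tick 0:
  L0 seek_light: idle → wire = none
  L1 avoid_obstacle: active, suppressor → wire = (0, 2)
  L2 wander: active, inhibitor → wire = none
  L3 return_home: idle → wire stays none
  L4 halt: active, suppressor → wire = (-2, -1)
  actuator = (-2, -1)
tick 1:
  L0 seek_light: active, feeds wire = (0, 1)
  L1 avoid_obstacle: active, suppressor → wire = (0, 2)
  L2 wander: active, inhibitor → wire = none
  L3 return_home: active, inhibitor → wire = none
  L4 halt: idle → wire stays none
  actuator = none
tick 2:
  L0 seek_light: active, feeds wire = (0, 1)
  L1 avoid_obstacle: idle → wire stays (0, 1)
  L2 wander: active, inhibitor → wire = none
  L3 return_home: active, inhibitor → wire = none
  L4 halt: active, suppressor → wire = (-2, -1)
  actuator = (-2, -1)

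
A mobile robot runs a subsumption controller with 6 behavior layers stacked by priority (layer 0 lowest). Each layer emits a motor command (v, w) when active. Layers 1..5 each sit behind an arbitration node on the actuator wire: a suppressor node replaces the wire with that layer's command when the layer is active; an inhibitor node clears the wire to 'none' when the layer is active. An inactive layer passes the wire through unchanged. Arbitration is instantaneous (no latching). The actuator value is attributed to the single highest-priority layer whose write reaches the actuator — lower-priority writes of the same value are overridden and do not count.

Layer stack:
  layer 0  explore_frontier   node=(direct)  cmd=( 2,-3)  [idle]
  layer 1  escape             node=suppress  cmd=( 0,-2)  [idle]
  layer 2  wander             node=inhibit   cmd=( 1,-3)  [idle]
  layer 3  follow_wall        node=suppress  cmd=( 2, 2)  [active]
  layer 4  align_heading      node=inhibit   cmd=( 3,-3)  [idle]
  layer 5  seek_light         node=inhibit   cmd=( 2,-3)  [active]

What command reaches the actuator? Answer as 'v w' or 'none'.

none

L0 explore_frontier: idle → wire = none
L1 escape: idle → wire stays none
L2 wander: idle → wire stays none
L3 follow_wall: active, suppressor → wire = (2, 2)
L4 align_heading: idle → wire stays (2, 2)
L5 seek_light: active, inhibitor → wire = none
actuator = none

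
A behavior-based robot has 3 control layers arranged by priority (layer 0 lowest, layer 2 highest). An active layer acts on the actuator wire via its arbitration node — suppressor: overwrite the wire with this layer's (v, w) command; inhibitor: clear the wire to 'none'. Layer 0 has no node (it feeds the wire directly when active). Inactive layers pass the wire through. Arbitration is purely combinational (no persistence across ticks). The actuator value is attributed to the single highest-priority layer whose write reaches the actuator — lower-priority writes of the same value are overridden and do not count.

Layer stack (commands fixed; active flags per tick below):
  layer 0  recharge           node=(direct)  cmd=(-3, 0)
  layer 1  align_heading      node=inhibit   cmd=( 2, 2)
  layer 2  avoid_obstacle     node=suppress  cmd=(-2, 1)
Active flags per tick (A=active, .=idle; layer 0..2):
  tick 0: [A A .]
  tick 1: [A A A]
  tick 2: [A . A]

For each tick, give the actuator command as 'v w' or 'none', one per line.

tick 0:
  [0] recharge on; wire := (-3, 0)
  [1] align_heading on (inhibit); wire := none
  [2] avoid_obstacle off; pass none
  output none
tick 1:
  [0] recharge on; wire := (-3, 0)
  [1] align_heading on (inhibit); wire := none
  [2] avoid_obstacle on (suppress); wire := (-2, 1)
  output (-2, 1)
tick 2:
  [0] recharge on; wire := (-3, 0)
  [1] align_heading off; pass (-3, 0)
  [2] avoid_obstacle on (suppress); wire := (-2, 1)
  output (-2, 1)

none
-2 1
-2 1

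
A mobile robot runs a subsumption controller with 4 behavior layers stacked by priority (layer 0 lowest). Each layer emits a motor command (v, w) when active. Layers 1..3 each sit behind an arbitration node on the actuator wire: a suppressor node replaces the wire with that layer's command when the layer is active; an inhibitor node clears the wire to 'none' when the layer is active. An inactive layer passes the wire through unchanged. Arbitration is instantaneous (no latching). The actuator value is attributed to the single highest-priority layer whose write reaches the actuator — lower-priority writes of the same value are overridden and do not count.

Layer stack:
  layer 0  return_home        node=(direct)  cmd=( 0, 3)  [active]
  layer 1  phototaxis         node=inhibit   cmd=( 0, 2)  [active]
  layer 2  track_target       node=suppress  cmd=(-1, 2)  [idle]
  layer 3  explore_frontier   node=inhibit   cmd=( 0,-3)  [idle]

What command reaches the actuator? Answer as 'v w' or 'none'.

none

[0] return_home on; wire := (0, 3)
[1] phototaxis on (inhibit); wire := none
[2] track_target off; pass none
[3] explore_frontier off; pass none
output none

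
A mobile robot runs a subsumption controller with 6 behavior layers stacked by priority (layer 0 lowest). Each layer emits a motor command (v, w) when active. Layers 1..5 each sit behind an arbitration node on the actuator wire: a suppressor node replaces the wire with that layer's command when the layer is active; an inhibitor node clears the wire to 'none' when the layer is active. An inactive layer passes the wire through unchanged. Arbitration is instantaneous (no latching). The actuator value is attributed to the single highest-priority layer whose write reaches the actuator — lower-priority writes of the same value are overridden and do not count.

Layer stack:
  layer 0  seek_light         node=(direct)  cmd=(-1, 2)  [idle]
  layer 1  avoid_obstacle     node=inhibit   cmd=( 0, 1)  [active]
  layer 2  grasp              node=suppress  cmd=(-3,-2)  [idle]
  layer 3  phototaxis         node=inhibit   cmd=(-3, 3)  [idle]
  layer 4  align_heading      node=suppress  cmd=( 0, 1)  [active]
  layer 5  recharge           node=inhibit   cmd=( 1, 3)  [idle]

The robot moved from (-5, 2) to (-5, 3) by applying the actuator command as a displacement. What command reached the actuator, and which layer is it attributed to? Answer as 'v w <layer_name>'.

0 1 align_heading

displacement = (-5, 3) − (-5, 2) = (0, 1)
L0 seek_light: idle → wire = none
L1 avoid_obstacle: active, inhibitor → wire = none
L2 grasp: idle → wire stays none
L3 phototaxis: idle → wire stays none
L4 align_heading: active, suppressor → wire = (0, 1)
L5 recharge: idle → wire stays (0, 1)
actuator = (0, 1) — from layer 4 (align_heading)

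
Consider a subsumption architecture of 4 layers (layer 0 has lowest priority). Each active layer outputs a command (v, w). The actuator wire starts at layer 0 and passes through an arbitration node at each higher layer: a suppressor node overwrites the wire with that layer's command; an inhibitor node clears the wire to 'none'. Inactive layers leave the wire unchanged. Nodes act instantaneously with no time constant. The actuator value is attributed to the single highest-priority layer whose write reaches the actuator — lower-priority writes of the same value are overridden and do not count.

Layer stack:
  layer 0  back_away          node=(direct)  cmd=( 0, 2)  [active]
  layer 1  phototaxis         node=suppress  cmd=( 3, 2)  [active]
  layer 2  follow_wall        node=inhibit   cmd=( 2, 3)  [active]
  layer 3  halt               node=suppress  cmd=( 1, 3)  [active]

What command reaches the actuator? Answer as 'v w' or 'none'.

L0 back_away: active, feeds wire = (0, 2)
L1 phototaxis: active, suppressor → wire = (3, 2)
L2 follow_wall: active, inhibitor → wire = none
L3 halt: active, suppressor → wire = (1, 3)
actuator = (1, 3)

1 3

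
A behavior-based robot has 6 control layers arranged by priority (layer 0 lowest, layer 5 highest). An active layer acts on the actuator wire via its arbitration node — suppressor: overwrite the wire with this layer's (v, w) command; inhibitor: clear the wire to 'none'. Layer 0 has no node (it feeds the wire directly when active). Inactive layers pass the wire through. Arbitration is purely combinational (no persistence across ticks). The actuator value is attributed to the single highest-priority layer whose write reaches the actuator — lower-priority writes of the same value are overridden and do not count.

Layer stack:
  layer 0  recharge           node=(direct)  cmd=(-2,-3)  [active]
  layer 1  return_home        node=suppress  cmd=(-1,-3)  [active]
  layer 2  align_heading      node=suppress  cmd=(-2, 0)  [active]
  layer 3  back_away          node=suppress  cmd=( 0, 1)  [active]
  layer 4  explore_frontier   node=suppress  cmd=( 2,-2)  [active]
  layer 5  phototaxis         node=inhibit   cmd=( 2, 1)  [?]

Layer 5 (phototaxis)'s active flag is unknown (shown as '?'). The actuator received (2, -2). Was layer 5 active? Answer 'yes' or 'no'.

If layer 5 is active=yes:
  actuator would be none
If layer 5 is active=no:
  actuator would be (2, -2)
Observed (2, -2), so layer 5 was idle.

no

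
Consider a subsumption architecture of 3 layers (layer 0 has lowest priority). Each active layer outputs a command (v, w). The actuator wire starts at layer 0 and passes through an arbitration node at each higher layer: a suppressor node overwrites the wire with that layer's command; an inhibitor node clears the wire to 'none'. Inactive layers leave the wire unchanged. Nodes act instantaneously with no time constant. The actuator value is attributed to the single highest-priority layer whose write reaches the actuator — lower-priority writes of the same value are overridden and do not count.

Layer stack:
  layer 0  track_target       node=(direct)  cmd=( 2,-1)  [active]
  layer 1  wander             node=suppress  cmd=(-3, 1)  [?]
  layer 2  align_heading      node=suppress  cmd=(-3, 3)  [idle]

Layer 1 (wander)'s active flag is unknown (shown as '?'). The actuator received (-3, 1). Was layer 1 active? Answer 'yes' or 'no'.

If layer 1 is active=yes:
  actuator would be (-3, 1)
If layer 1 is active=no:
  actuator would be (2, -1)
Observed (-3, 1), so layer 1 was active.

yes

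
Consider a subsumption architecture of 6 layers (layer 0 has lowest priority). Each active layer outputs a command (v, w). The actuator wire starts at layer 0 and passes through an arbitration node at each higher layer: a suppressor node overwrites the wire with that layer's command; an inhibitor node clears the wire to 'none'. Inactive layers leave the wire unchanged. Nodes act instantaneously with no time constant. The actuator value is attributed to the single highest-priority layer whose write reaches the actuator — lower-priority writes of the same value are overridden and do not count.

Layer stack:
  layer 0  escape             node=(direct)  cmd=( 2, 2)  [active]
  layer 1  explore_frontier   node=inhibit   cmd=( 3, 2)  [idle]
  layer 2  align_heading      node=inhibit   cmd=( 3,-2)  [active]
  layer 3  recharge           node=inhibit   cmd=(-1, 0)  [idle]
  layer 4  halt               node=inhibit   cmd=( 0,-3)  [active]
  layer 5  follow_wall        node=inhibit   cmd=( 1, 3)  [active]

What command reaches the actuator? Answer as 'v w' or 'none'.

none

layer 0 (escape) active — direct: (2, 2)
layer 1 (explore_frontier) idle — unchanged: (2, 2)
layer 2 (align_heading) active — inhibits: none
layer 3 (recharge) idle — unchanged: none
layer 4 (halt) active — inhibits: none
layer 5 (follow_wall) active — inhibits: none
→ actuator none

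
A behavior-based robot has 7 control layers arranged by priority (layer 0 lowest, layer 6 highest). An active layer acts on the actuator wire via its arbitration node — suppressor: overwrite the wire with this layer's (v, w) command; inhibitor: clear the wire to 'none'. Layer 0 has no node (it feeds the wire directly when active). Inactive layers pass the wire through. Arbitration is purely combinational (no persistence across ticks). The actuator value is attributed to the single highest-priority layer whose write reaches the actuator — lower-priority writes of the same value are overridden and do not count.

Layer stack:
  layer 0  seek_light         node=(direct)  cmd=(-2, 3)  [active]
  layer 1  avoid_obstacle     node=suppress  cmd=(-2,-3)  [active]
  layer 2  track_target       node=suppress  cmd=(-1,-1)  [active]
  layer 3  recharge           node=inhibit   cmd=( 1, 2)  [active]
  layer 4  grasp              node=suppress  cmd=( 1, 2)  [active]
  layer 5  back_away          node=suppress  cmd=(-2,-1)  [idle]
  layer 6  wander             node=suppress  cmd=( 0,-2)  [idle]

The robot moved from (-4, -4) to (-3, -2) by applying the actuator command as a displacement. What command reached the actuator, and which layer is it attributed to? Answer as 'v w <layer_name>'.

displacement = (-3, -2) − (-4, -4) = (1, 2)
layer 0 (seek_light) active — direct: (-2, 3)
layer 1 (avoid_obstacle) active — suppresses: (-2, -3)
layer 2 (track_target) active — suppresses: (-1, -1)
layer 3 (recharge) active — inhibits: none
layer 4 (grasp) active — suppresses: (1, 2)
layer 5 (back_away) idle — unchanged: (1, 2)
layer 6 (wander) idle — unchanged: (1, 2)
→ actuator (1, 2) — from layer 4 (grasp)

1 2 grasp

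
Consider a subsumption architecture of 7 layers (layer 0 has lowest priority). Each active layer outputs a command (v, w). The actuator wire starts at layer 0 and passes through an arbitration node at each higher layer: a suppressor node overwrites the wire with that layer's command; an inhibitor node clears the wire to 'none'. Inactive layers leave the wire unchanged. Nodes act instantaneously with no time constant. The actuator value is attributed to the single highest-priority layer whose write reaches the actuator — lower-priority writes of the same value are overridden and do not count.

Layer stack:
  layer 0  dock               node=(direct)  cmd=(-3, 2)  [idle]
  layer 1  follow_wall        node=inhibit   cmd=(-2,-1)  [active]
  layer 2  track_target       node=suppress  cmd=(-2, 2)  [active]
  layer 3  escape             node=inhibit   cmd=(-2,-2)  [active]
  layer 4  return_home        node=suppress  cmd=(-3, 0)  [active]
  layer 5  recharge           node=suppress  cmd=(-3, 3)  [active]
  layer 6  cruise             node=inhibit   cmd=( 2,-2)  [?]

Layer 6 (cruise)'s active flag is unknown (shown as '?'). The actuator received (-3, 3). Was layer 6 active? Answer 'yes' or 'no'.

no

If layer 6 is active=yes:
  actuator would be none
If layer 6 is active=no:
  actuator would be (-3, 3)
Observed (-3, 3), so layer 6 was idle.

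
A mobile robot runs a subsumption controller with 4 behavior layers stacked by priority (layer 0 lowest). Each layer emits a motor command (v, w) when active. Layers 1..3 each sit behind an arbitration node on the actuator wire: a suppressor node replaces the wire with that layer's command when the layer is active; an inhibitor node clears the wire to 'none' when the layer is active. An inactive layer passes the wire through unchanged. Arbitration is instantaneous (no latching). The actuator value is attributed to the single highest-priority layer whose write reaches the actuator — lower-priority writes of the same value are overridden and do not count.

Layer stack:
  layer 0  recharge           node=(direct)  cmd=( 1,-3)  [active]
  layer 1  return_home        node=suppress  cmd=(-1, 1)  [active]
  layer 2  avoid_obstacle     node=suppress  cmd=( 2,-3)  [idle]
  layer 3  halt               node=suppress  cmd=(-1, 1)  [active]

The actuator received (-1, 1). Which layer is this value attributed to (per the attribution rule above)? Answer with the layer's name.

halt

layer 0 (recharge) active — direct: (1, -3)
layer 1 (return_home) active — suppresses: (-1, 1)
layer 2 (avoid_obstacle) idle — unchanged: (-1, 1)
layer 3 (halt) active — suppresses: (-1, 1)
→ actuator (-1, 1)
last writer: layer 3 = halt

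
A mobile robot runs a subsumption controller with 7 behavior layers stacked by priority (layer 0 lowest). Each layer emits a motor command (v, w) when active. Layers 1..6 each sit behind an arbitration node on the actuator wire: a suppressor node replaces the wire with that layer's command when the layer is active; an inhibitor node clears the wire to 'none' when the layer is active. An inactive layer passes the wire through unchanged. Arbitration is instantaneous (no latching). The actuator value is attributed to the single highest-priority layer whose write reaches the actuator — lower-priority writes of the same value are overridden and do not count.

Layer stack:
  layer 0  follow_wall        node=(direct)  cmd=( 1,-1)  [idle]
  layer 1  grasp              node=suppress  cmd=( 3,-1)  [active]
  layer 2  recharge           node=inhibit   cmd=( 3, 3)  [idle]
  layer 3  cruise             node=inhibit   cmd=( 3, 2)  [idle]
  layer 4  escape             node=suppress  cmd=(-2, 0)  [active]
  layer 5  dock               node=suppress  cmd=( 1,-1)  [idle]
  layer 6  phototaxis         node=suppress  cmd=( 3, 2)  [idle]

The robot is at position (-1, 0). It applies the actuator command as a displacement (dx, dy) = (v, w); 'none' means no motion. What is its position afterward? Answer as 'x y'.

L0 follow_wall: idle → wire = none
L1 grasp: active, suppressor → wire = (3, -1)
L2 recharge: idle → wire stays (3, -1)
L3 cruise: idle → wire stays (3, -1)
L4 escape: active, suppressor → wire = (-2, 0)
L5 dock: idle → wire stays (-2, 0)
L6 phototaxis: idle → wire stays (-2, 0)
actuator = (-2, 0)
position: (-1, 0) + (-2, 0) = (-3, 0)

-3 0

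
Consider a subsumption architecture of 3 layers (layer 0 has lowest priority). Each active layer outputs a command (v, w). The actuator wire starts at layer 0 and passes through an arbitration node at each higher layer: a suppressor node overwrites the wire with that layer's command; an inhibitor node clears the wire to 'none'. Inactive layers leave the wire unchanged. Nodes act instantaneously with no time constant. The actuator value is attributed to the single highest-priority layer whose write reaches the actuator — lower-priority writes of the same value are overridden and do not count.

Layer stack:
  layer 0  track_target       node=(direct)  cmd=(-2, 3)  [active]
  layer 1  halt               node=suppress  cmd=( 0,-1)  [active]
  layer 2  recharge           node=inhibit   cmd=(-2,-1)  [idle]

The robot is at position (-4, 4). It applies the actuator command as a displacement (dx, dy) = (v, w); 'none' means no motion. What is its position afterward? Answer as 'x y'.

-4 3

layer 0 (track_target) active — direct: (-2, 3)
layer 1 (halt) active — suppresses: (0, -1)
layer 2 (recharge) idle — unchanged: (0, -1)
→ actuator (0, -1)
position: (-4, 4) + (0, -1) = (-4, 3)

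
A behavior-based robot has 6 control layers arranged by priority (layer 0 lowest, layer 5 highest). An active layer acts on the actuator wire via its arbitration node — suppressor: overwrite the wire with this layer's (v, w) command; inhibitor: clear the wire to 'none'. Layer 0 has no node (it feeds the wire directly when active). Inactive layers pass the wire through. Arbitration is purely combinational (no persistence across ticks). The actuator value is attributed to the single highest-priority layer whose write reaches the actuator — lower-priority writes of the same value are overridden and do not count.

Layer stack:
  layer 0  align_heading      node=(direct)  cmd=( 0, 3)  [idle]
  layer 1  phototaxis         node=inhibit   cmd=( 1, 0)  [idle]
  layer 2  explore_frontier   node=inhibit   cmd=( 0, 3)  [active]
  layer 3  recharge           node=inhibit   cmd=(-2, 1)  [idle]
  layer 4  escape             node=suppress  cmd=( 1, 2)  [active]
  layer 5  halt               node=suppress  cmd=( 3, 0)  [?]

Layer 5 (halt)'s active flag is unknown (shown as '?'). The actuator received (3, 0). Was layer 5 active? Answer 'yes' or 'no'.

yes

If layer 5 is active=yes:
  actuator would be (3, 0)
If layer 5 is active=no:
  actuator would be (1, 2)
Observed (3, 0), so layer 5 was active.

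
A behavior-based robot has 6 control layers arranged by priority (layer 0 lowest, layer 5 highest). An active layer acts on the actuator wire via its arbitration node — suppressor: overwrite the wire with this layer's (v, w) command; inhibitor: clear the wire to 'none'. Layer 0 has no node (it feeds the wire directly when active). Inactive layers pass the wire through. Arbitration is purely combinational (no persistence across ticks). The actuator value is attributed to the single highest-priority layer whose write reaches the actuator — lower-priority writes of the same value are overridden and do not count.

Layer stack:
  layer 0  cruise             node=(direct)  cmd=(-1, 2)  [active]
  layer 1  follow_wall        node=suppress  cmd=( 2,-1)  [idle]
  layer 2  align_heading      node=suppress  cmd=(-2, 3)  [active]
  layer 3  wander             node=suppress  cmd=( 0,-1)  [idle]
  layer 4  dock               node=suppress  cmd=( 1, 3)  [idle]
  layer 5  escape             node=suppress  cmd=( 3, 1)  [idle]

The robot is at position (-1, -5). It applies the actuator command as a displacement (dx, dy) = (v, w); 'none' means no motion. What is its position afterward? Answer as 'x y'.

layer 0 (cruise) active — direct: (-1, 2)
layer 1 (follow_wall) idle — unchanged: (-1, 2)
layer 2 (align_heading) active — suppresses: (-2, 3)
layer 3 (wander) idle — unchanged: (-2, 3)
layer 4 (dock) idle — unchanged: (-2, 3)
layer 5 (escape) idle — unchanged: (-2, 3)
→ actuator (-2, 3)
position: (-1, -5) + (-2, 3) = (-3, -2)

-3 -2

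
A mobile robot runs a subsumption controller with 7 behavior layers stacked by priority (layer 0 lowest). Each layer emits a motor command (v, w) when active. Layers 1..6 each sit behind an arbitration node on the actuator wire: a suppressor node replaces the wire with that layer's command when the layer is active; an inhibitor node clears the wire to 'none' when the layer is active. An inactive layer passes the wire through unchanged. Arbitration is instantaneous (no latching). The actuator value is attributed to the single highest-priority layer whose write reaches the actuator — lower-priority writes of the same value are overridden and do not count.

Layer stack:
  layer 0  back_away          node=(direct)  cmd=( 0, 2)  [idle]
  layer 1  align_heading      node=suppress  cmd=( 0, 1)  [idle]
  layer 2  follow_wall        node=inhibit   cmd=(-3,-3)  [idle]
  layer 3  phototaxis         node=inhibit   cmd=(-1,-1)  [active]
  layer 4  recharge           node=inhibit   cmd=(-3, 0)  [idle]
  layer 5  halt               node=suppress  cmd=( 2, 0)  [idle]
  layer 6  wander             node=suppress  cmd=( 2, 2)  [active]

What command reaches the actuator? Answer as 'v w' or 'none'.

layer 0 (back_away) idle — none
layer 1 (align_heading) idle — unchanged: none
layer 2 (follow_wall) idle — unchanged: none
layer 3 (phototaxis) active — inhibits: none
layer 4 (recharge) idle — unchanged: none
layer 5 (halt) idle — unchanged: none
layer 6 (wander) active — suppresses: (2, 2)
→ actuator (2, 2)

2 2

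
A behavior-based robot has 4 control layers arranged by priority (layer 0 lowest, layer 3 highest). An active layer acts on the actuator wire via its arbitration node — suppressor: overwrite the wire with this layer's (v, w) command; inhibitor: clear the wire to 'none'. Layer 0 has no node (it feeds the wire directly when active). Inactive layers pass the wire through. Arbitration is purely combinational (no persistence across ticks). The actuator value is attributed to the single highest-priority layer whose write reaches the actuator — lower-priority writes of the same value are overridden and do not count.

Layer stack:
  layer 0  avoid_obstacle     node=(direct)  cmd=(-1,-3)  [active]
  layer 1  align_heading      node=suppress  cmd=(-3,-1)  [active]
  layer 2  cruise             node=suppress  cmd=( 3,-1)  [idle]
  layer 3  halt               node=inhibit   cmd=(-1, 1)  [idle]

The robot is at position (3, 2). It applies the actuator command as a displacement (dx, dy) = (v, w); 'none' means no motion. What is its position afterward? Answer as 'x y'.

L0 avoid_obstacle: active, feeds wire = (-1, -3)
L1 align_heading: active, suppressor → wire = (-3, -1)
L2 cruise: idle → wire stays (-3, -1)
L3 halt: idle → wire stays (-3, -1)
actuator = (-3, -1)
position: (3, 2) + (-3, -1) = (0, 1)

0 1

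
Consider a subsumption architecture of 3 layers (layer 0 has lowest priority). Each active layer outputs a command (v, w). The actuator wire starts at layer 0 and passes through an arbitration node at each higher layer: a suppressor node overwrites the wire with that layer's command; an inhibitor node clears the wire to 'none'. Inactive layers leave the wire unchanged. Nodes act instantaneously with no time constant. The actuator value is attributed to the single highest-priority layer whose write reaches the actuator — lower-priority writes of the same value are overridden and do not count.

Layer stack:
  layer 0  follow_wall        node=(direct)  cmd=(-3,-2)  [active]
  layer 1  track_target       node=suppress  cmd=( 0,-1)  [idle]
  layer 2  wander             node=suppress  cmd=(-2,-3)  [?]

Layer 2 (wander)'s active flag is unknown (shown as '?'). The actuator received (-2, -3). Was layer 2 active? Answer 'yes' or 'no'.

yes

If layer 2 is active=yes:
  actuator would be (-2, -3)
If layer 2 is active=no:
  actuator would be (-3, -2)
Observed (-2, -3), so layer 2 was active.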